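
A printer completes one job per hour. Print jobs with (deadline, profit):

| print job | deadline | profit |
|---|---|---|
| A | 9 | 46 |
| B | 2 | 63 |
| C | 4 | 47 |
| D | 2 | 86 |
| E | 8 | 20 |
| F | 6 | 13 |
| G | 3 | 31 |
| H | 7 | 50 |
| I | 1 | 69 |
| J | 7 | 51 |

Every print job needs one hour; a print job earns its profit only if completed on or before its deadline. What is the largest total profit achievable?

413

Profit order: D=86 I=69 B=63 J=51 H=50 C=47 A=46 G=31 E=20 F=13
Assign: D→slot 2, I→slot 1, B skipped, J→slot 7, H→slot 6, C→slot 4, A→slot 9, G→slot 3, E→slot 8, F→slot 5.
Slots: [1:I] [2:D] [3:G] [4:C] [5:F] [6:H] [7:J] [8:E] [9:A]
Profit = 69 + 86 + 31 + 47 + 13 + 50 + 51 + 20 + 46 = 413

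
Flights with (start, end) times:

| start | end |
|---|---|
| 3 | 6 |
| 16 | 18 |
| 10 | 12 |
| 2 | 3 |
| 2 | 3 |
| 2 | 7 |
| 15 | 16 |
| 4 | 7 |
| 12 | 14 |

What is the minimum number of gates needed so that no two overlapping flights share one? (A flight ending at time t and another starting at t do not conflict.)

Count concurrent intervals with a sweep; the peak is the room count.
Events (time:±→running): 2:+→1 2:+→2 2:+→3 … peak 3.

3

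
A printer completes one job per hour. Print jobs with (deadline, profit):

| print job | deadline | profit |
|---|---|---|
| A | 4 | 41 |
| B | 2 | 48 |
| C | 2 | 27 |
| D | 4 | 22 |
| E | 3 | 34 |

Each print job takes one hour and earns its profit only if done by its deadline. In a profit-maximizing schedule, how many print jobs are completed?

4

By profit: B(d2,48), A(d4,41), E(d3,34), C(d2,27), D(d4,22)
B→slot 2; A→slot 4; E→slot 3; C→slot 1; D skipped.
4 of 5 scheduled.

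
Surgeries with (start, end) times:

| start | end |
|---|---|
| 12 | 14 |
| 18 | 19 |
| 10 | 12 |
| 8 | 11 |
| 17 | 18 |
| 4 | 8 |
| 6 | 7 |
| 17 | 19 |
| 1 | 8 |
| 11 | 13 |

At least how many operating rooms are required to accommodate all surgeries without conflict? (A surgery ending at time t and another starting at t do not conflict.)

Count concurrent intervals with a sweep; the peak is the room count.
starts: [1, 4, 6, 8, 10, 11, 12, 17, 17, 18]
ends:   [7, 8, 8, 11, 12, 13, 14, 18, 19, 19]
s1→1 s4→2 s6→3  — peak 3.

3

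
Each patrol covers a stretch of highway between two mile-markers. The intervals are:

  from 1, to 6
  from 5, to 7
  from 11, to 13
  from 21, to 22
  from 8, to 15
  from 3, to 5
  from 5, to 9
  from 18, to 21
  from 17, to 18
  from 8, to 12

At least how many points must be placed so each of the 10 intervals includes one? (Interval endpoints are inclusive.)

Sort by right endpoint; whenever an interval is uncovered, place a point at its right end.
Sorted: [3,5] [1,6] [5,7] [5,9] [8,12] [11,13] [8,15] [17,18] [18,21] [21,22]
{[3,5],[1,6],[5,7],[5,9]} hit by 5; {[8,12],[11,13],[8,15]} hit by 12; {[17,18],[18,21]} hit by 18; {[21,22]} hit by 22.
Points: 5, 12, 18, 22 (4 total).

4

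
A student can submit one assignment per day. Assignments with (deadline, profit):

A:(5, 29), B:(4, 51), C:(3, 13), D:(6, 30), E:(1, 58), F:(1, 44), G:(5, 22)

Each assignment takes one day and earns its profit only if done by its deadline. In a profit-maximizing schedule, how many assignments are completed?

6

Sort by profit descending; place each in the latest free slot ≤ its deadline.
By profit: E(d1,58), B(d4,51), F(d1,44), D(d6,30), A(d5,29), G(d5,22), C(d3,13)
E→slot 1; B→slot 4; F skipped; D→slot 6; A→slot 5; G→slot 3; C→slot 2.
6 of 7 scheduled.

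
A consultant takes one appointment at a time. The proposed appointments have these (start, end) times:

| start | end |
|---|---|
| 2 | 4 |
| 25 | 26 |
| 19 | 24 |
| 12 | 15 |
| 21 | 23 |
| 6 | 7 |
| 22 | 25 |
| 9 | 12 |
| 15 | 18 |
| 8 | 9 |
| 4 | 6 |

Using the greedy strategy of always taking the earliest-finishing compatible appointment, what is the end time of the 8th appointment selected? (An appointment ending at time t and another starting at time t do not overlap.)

Sorted by end: (2,4)  (4,6)  (6,7)  (8,9)  (9,12)  (12,15)  (15,18)  (21,23)  (19,24)  (22,25)  (25,26)
take (2,4); take (4,6); take (6,7); take (8,9); take (9,12); take (12,15); take (15,18); take (21,23); skip (22,25); take (25,26).
Selected: (2,4) (4,6) (6,7) (8,9) (9,12) (12,15) (15,18) (21,23) (25,26)

23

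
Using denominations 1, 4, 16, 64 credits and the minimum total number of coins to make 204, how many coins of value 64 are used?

204 − 3×64→12 − 3×4→0
Count of 64: 3

3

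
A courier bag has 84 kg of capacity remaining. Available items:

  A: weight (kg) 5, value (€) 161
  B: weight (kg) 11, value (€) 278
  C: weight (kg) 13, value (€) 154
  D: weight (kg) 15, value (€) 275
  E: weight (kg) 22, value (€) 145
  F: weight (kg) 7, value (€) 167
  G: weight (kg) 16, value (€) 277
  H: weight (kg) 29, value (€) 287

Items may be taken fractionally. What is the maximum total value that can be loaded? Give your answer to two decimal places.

Sort by value per unit weight and fill in that order.
Ratios (sorted): A 32.20, B 25.27, F 23.86, D 18.33, G 17.31, C 11.85, H 9.90, E 6.59
take A (5 @ 161); take B (11 @ 278); take F (7 @ 167); take D (15 @ 275); take G (16 @ 277); take C (13 @ 154); take 17/29 of H → 168.24. Capacity used 84/84.
Total value = 1480.24

1480.24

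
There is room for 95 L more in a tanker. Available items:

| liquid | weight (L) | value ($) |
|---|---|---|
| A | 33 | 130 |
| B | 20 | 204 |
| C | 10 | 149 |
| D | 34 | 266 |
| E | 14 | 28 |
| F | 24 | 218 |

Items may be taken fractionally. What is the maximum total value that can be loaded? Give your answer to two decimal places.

Sort by value per unit weight and fill in that order.
Order: C (149/10=14.90) > B (204/20=10.20) > F (218/24=9.08) > D (266/34=7.82) > A (130/33=3.94) > E (28/14=2.00)
Fill: take C (10 @ 149) → take B (20 @ 204) → take F (24 @ 218) → take D (34 @ 266) → take 7/33 of A → 27.58; 95/95 used.
Total value = 864.58

864.58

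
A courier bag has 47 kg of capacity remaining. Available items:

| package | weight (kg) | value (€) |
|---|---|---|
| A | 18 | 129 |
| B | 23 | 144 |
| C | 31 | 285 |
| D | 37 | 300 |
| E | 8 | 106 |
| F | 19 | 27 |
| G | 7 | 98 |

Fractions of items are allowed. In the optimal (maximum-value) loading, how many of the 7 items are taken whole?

Greedy by value/weight ratio, highest first.
Ratios (sorted): G 14.00, E 13.25, C 9.19, D 8.11, A 7.17, B 6.26, F 1.42
take G (7 @ 98); take E (8 @ 106); take C (31 @ 285); take 1/37 of D → 8.11. Capacity used 47/47.
3 item(s) taken whole; one partial (take 1/37 of D).

3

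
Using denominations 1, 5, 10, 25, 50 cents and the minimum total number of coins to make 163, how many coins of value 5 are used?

Greedy: take as many of the largest coin as possible, then repeat with the remainder.
163 = 3×50 + 1×10 + 3×1
Count of 5: 0

0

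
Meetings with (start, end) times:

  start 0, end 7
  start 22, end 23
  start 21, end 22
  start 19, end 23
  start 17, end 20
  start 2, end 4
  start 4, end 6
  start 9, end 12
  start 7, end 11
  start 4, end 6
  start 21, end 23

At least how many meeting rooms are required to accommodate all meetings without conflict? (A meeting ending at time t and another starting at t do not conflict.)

Events (time:±→running): 0:+→1 2:+→2 4:-→1 4:+→2 4:+→3 … peak 3.

3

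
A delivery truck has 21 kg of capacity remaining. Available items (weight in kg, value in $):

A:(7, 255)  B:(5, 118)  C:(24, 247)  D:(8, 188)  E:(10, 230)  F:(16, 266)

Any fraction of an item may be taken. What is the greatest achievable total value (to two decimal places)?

Ratios (sorted): A 36.43, B 23.60, D 23.50, E 23.00, F 16.62, C 10.29
take A (7 @ 255); take B (5 @ 118); take D (8 @ 188); take 1/10 of E → 23.00. Capacity used 21/21.
Total value = 584.00

584.00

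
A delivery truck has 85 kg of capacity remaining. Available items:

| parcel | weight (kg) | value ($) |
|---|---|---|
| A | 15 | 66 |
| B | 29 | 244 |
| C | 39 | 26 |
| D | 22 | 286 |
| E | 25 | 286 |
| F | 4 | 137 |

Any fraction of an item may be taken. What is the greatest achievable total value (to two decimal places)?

975.00

Order: F (137/4=34.25) > D (286/22=13.00) > E (286/25=11.44) > B (244/29=8.41) > A (66/15=4.40) > C (26/39=0.67)
Fill: take F (4 @ 137) → take D (22 @ 286) → take E (25 @ 286) → take B (29 @ 244) → take 5/15 of A → 22.00; 85/85 used.
Total value = 975.00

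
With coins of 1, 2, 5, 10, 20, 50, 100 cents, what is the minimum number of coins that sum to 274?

6

Greedy: take as many of the largest coin as possible, then repeat with the remainder.
274 − 2×100→74 − 1×50→24 − 1×20→4 − 2×2→0
Total coins = 2 + 1 + 1 + 2 = 6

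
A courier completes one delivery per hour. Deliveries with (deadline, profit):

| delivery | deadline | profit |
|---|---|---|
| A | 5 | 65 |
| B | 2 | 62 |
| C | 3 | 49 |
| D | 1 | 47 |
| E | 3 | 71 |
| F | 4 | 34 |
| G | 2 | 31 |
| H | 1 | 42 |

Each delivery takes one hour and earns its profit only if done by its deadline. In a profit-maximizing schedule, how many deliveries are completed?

5

Take jobs in profit order; each goes to the latest open slot no later than its deadline.
Profit order: E=71 A=65 B=62 C=49 D=47 H=42 F=34 G=31
Assign: E→slot 3, A→slot 5, B→slot 2, C→slot 1, D skipped, H skipped, F→slot 4, G skipped.
Slots: [1:C] [2:B] [3:E] [4:F] [5:A]
5 of 8 scheduled.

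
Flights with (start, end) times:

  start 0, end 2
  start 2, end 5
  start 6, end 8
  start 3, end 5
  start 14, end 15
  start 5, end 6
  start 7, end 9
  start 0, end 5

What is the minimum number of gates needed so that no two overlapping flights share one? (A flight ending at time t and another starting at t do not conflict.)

starts: [0, 0, 2, 3, 5, 6, 7, 14]
ends:   [2, 5, 5, 5, 6, 8, 9, 15]
s0→1 s0→2 e2→1 s2→2 s3→3  — peak 3.

3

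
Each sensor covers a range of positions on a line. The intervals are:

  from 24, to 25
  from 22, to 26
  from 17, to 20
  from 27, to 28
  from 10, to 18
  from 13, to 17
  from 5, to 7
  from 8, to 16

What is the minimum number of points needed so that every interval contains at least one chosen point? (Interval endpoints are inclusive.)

5

By right end: [5,7]  [8,16]  [13,17]  [10,18]  [17,20]  [24,25]  [22,26]  [27,28]
[5,7] uncovered → point at 7; [8,16] uncovered → point at 16; [17,20] uncovered → point at 20; [24,25] uncovered → point at 25; [27,28] uncovered → point at 28.
Points: 7, 16, 20, 25, 28 (5 total).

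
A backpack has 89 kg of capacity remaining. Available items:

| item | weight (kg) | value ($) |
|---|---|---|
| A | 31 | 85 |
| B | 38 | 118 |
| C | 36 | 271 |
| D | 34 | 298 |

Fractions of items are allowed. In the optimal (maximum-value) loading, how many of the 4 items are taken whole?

2

Ratios (sorted): D 8.76, C 7.53, B 3.11, A 2.74
take D (34 @ 298); take C (36 @ 271); take 19/38 of B → 59.00. Capacity used 89/89.
2 item(s) taken whole; one partial (take 19/38 of B).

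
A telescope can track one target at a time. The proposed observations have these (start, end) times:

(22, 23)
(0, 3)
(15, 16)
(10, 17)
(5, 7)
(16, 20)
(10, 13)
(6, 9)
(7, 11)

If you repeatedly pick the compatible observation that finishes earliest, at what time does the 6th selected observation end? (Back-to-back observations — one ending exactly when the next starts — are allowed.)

23

Order by finish time; keep every interval that doesn't clash with the previous kept one.
By end time: (0,3), (5,7), (6,9), (7,11), (10,13), (15,16), (10,17), (16,20), (22,23).
Pick (0,3); next start ≥ 3 → (5,7); next start ≥ 7 → (7,11); next start ≥ 11 → (15,16); next start ≥ 16 → (16,20); next start ≥ 20 → (22,23).
Selected: (0,3) (5,7) (7,11) (15,16) (16,20) (22,23)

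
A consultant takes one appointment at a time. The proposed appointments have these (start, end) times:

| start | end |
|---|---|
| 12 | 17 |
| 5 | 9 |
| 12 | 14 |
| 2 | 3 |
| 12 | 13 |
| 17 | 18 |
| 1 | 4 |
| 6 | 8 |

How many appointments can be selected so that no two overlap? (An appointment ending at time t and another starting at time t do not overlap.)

Order by finish time; keep every interval that doesn't clash with the previous kept one.
Sorted by end: (2,3)  (1,4)  (6,8)  (5,9)  (12,13)  (12,14)  (12,17)  (17,18)
take (2,3); skip (1,4); take (6,8); take (12,13); skip (12,17); take (17,18).
Selected 4 appointments.

4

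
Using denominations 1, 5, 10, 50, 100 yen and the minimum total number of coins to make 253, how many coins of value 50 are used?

Use the largest denomination that fits, subtract, and repeat.
253 − 2×100→53 − 1×50→3 − 3×1→0
Count of 50: 1

1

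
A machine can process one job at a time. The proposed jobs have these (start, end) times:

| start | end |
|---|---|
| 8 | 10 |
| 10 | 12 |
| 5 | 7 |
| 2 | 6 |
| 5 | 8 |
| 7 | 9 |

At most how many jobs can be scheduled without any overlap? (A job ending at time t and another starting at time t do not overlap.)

3

Order by finish time; keep every interval that doesn't clash with the previous kept one.
By end time: (2,6), (5,7), (5,8), (7,9), (8,10), (10,12).
Pick (2,6); next start ≥ 6 → (7,9); next start ≥ 9 → (10,12).
Selected 3 jobs.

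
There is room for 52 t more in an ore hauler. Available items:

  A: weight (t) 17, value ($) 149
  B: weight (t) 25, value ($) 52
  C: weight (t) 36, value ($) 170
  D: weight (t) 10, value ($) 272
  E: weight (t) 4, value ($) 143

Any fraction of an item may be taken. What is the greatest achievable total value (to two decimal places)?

663.17

Ratios (sorted): E 35.75, D 27.20, A 8.76, C 4.72, B 2.08
take E (4 @ 143); take D (10 @ 272); take A (17 @ 149); take 21/36 of C → 99.17. Capacity used 52/52.
Total value = 663.17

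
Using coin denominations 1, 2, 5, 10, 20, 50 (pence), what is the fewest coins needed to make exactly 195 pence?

Greedy: take as many of the largest coin as possible, then repeat with the remainder.
195 − 3×50→45 − 2×20→5 − 1×5→0
Total coins = 3 + 2 + 1 = 6

6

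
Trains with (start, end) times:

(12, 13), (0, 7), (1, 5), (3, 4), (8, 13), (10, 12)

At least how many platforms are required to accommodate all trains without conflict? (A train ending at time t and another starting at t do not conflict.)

The answer is the maximum number of intervals overlapping at any instant.
starts: [0, 1, 3, 8, 10, 12]
ends:   [4, 5, 7, 12, 13, 13]
s0→1 s1→2 s3→3  — peak 3.

3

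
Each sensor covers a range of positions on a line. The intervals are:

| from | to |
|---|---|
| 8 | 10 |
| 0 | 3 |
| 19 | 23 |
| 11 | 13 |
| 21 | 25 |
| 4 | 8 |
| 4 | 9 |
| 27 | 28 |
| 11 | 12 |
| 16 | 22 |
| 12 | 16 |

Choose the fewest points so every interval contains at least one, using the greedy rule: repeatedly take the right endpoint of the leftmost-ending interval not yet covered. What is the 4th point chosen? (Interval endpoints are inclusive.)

Sorted: [0,3] [4,8] [4,9] [8,10] [11,12] [11,13] [12,16] [16,22] [19,23] [21,25] [27,28]
{[0,3]} hit by 3; {[4,8],[4,9],[8,10]} hit by 8; {[11,12],[11,13],[12,16]} hit by 12; {[16,22],[19,23],[21,25]} hit by 22; {[27,28]} hit by 28.
Points: 3, 8, 12, 22, 28 (5 total).

22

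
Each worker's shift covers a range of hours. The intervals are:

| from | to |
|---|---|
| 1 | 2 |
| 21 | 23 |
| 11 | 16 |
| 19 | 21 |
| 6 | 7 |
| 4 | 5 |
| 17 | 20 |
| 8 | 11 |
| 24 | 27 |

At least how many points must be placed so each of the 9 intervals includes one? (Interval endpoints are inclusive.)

7

By right end: [1,2]  [4,5]  [6,7]  [8,11]  [11,16]  [17,20]  [19,21]  [21,23]  [24,27]
[1,2] uncovered → point at 2; [4,5] uncovered → point at 5; [6,7] uncovered → point at 7; [8,11] uncovered → point at 11; [17,20] uncovered → point at 20; [21,23] uncovered → point at 23; [24,27] uncovered → point at 27.
Points: 2, 5, 7, 11, 20, 23, 27 (7 total).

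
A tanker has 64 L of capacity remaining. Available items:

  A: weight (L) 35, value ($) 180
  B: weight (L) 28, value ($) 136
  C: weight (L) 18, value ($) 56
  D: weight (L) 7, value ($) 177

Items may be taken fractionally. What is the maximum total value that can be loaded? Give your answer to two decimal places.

463.86

Greedy by value/weight ratio, highest first.
Order: D (177/7=25.29) > A (180/35=5.14) > B (136/28=4.86) > C (56/18=3.11)
Fill: take D (7 @ 177) → take A (35 @ 180) → take 22/28 of B → 106.86; 64/64 used.
Total value = 463.86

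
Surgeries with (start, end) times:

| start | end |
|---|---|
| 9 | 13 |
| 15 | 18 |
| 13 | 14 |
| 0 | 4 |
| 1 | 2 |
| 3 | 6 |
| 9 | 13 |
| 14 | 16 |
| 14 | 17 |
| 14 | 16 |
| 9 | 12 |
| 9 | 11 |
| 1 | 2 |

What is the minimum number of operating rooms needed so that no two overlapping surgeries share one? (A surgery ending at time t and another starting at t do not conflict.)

4

Count concurrent intervals with a sweep; the peak is the room count.
Events (time:±→running): 0:+→1 1:+→2 1:+→3 2:-→2 2:-→1 3:+→2 4:-→1 6:-→0 9:+→1 9:+→2 9:+→3 9:+→4 … peak 4.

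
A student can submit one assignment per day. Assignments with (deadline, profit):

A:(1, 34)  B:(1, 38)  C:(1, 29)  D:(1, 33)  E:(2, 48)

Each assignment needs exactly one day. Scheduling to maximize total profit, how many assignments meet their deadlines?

By profit: E(d2,48), B(d1,38), A(d1,34), D(d1,33), C(d1,29)
E→slot 2; B→slot 1; A skipped; D skipped; C skipped.
2 of 5 scheduled.

2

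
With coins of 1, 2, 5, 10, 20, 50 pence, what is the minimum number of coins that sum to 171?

5

171 − 3×50→21 − 1×20→1 − 1×1→0
Total coins = 3 + 1 + 1 = 5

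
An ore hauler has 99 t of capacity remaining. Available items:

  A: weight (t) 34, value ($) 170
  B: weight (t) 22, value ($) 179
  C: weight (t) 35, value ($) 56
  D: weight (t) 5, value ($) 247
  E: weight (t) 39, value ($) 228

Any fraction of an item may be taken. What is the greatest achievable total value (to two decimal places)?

Ratios (sorted): D 49.40, B 8.14, E 5.85, A 5.00, C 1.60
take D (5 @ 247); take B (22 @ 179); take E (39 @ 228); take 33/34 of A → 165.00. Capacity used 99/99.
Total value = 819.00

819.00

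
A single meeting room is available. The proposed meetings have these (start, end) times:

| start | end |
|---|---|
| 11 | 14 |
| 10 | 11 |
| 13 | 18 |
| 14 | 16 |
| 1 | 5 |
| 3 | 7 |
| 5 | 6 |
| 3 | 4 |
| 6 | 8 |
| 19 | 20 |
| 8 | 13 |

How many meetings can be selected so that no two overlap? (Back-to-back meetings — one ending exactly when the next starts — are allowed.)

Order by finish time; keep every interval that doesn't clash with the previous kept one.
Sorted by end: (3,4)  (1,5)  (5,6)  (3,7)  (6,8)  (10,11)  (8,13)  (11,14)  (14,16)  (13,18)  (19,20)
take (3,4); skip (1,5); take (5,6); take (6,8); take (10,11); skip (8,13); take (11,14); take (14,16); skip (13,18); take (19,20).
Selected 7 meetings.

7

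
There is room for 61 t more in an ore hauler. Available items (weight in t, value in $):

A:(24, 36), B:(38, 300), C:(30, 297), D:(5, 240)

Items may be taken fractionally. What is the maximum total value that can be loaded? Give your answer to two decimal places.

Sort by value per unit weight and fill in that order.
Ratios (sorted): D 48.00, C 9.90, B 7.89, A 1.50
take D (5 @ 240); take C (30 @ 297); take 26/38 of B → 205.26. Capacity used 61/61.
Total value = 742.26

742.26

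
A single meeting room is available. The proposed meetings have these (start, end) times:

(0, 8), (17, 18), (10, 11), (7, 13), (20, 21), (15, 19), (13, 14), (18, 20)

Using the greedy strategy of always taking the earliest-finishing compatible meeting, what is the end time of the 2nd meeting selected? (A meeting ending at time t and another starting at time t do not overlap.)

Sorted by end: (0,8)  (10,11)  (7,13)  (13,14)  (17,18)  (15,19)  (18,20)  (20,21)
take (0,8); take (10,11); take (13,14); take (17,18); take (18,20); take (20,21).
Selected: (0,8) (10,11) (13,14) (17,18) (18,20) (20,21)

11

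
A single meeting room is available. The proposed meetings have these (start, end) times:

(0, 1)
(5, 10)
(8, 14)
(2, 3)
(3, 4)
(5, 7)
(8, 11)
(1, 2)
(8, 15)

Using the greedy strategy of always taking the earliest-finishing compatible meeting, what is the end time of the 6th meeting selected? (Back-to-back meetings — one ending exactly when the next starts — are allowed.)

Sort by end time and greedily take each interval whose start is ≥ the last chosen end.
By end time: (0,1), (1,2), (2,3), (3,4), (5,7), (5,10), (8,11), (8,14), (8,15).
Pick (0,1); next start ≥ 1 → (1,2); next start ≥ 2 → (2,3); next start ≥ 3 → (3,4); next start ≥ 4 → (5,7); next start ≥ 7 → (8,11).
Selected: (0,1) (1,2) (2,3) (3,4) (5,7) (8,11)

11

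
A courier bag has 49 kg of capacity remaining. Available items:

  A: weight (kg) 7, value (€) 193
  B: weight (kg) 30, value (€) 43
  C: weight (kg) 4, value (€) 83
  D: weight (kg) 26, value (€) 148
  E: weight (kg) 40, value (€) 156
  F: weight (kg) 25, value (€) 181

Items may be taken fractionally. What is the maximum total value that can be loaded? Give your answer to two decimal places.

Greedy by value/weight ratio, highest first.
Order: A (193/7=27.57) > C (83/4=20.75) > F (181/25=7.24) > D (148/26=5.69) > E (156/40=3.90) > B (43/30=1.43)
Fill: take A (7 @ 193) → take C (4 @ 83) → take F (25 @ 181) → take 13/26 of D → 74.00; 49/49 used.
Total value = 531.00

531.00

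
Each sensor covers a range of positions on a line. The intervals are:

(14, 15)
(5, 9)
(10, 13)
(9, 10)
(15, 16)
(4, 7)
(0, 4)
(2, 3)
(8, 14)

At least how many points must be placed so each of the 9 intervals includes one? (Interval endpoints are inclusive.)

Sort by right endpoint; whenever an interval is uncovered, place a point at its right end.
Sorted: [2,3] [0,4] [4,7] [5,9] [9,10] [10,13] [8,14] [14,15] [15,16]
{[2,3],[0,4]} hit by 3; {[4,7],[5,9]} hit by 7; {[9,10],[10,13],[8,14]} hit by 10; {[14,15],[15,16]} hit by 15.
Points: 3, 7, 10, 15 (4 total).

4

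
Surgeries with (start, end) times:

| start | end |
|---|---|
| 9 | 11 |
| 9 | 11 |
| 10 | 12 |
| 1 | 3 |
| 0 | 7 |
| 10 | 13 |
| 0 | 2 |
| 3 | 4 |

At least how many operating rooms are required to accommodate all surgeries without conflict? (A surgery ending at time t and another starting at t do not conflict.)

4

starts: [0, 0, 1, 3, 9, 9, 10, 10]
ends:   [2, 3, 4, 7, 11, 11, 12, 13]
s0→1 s0→2 s1→3 e2→2 e3→1 s3→2 e4→1 e7→0 s9→1 s9→2 s10→3 s10→4  — peak 4.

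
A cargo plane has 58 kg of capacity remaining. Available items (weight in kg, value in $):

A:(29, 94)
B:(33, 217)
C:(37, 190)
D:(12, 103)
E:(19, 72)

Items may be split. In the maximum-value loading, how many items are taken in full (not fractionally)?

2

Sort by value per unit weight and fill in that order.
Ratios (sorted): D 8.58, B 6.58, C 5.14, E 3.79, A 3.24
take D (12 @ 103); take B (33 @ 217); take 13/37 of C → 66.76. Capacity used 58/58.
2 item(s) taken whole; one partial (take 13/37 of C).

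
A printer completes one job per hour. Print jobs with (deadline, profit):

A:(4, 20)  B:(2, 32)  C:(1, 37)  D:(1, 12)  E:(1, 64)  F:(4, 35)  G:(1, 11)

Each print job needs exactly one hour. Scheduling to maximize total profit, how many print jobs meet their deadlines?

Sort by profit descending; place each in the latest free slot ≤ its deadline.
Profit order: E=64 C=37 F=35 B=32 A=20 D=12 G=11
Assign: E→slot 1, C skipped, F→slot 4, B→slot 2, A→slot 3, D skipped, G skipped.
Slots: [1:E] [2:B] [3:A] [4:F]
4 of 7 scheduled.

4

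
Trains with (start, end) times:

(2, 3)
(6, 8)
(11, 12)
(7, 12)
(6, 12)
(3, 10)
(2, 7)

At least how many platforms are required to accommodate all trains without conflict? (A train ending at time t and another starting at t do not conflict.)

The answer is the maximum number of intervals overlapping at any instant.
starts: [2, 2, 3, 6, 6, 7, 11]
ends:   [3, 7, 8, 10, 12, 12, 12]
s2→1 s2→2 e3→1 s3→2 s6→3 s6→4  — peak 4.

4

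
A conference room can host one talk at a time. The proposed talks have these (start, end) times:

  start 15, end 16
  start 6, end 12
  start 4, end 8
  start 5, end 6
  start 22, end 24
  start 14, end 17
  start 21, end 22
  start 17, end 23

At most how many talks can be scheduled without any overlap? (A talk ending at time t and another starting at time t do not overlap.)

Order by finish time; keep every interval that doesn't clash with the previous kept one.
Sorted by end: (5,6)  (4,8)  (6,12)  (15,16)  (14,17)  (21,22)  (17,23)  (22,24)
take (5,6); skip (4,8); take (6,12); take (15,16); take (21,22); take (22,24).
Selected 5 talks.

5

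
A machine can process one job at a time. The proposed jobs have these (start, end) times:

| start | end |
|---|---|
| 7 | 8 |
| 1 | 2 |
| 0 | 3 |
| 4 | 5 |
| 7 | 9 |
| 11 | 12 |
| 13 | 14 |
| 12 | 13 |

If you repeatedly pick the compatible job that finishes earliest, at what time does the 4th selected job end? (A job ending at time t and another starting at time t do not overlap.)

12

Sorted by end: (1,2)  (0,3)  (4,5)  (7,8)  (7,9)  (11,12)  (12,13)  (13,14)
take (1,2); skip (0,3); take (4,5); take (7,8); skip (7,9); take (11,12); take (12,13); take (13,14).
Selected: (1,2) (4,5) (7,8) (11,12) (12,13) (13,14)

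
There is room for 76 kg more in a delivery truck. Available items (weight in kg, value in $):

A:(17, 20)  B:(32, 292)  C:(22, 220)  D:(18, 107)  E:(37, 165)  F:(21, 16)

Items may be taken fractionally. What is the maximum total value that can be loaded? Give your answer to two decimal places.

636.84

Ratios (sorted): C 10.00, B 9.12, D 5.94, E 4.46, A 1.18, F 0.76
take C (22 @ 220); take B (32 @ 292); take D (18 @ 107); take 4/37 of E → 17.84. Capacity used 76/76.
Total value = 636.84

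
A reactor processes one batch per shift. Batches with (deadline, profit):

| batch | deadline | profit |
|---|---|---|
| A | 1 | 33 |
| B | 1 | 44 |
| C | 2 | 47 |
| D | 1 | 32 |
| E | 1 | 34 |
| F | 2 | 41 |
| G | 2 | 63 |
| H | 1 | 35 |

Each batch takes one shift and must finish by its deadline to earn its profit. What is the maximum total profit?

Profit order: G=63 C=47 B=44 F=41 H=35 E=34 A=33 D=32
Assign: G→slot 2, C→slot 1, B skipped, F skipped, H skipped, E skipped, A skipped, D skipped.
Slots: [1:C] [2:G]
Profit = 47 + 63 = 110

110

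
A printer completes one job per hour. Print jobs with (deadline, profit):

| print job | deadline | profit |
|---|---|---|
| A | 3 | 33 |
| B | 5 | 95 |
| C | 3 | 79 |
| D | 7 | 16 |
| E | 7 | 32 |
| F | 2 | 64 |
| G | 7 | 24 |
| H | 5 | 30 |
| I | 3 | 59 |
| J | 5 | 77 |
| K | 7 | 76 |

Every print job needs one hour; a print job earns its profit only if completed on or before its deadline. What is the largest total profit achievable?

482

By profit: B(d5,95), C(d3,79), J(d5,77), K(d7,76), F(d2,64), I(d3,59), A(d3,33), E(d7,32), H(d5,30), G(d7,24), D(d7,16)
B→slot 5; C→slot 3; J→slot 4; K→slot 7; F→slot 2; I→slot 1; A skipped; E→slot 6; H skipped; G skipped; D skipped.
Profit = 59 + 64 + 79 + 77 + 95 + 32 + 76 = 482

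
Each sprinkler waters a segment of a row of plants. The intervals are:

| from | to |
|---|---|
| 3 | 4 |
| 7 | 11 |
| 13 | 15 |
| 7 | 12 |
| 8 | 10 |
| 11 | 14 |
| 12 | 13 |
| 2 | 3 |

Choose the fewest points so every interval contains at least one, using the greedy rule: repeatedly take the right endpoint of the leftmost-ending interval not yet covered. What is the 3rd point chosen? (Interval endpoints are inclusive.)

Sort by right endpoint; whenever an interval is uncovered, place a point at its right end.
Sorted: [2,3] [3,4] [8,10] [7,11] [7,12] [12,13] [11,14] [13,15]
{[2,3],[3,4]} hit by 3; {[8,10],[7,11],[7,12]} hit by 10; {[12,13],[11,14],[13,15]} hit by 13.
Points: 3, 10, 13 (3 total).

13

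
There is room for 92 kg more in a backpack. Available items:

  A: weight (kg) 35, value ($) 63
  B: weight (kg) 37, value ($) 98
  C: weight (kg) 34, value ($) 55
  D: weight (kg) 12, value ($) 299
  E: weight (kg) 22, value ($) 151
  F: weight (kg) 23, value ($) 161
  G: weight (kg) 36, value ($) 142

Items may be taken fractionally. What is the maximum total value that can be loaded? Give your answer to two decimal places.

Greedy by value/weight ratio, highest first.
Ratios (sorted): D 24.92, F 7.00, E 6.86, G 3.94, B 2.65, A 1.80, C 1.62
take D (12 @ 299); take F (23 @ 161); take E (22 @ 151); take 35/36 of G → 138.06. Capacity used 92/92.
Total value = 749.06

749.06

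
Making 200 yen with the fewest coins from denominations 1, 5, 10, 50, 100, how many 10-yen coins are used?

0

Use the largest denomination that fits, subtract, and repeat.
200 = 2×100
Count of 10: 0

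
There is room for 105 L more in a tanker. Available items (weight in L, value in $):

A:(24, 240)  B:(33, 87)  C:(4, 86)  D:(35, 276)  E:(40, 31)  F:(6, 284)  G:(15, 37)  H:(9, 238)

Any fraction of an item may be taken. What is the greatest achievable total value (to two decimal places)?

Order: F (284/6=47.33) > H (238/9=26.44) > C (86/4=21.50) > A (240/24=10.00) > D (276/35=7.89) > B (87/33=2.64) > G (37/15=2.47) > E (31/40=0.78)
Fill: take F (6 @ 284) → take H (9 @ 238) → take C (4 @ 86) → take A (24 @ 240) → take D (35 @ 276) → take 27/33 of B → 71.18; 105/105 used.
Total value = 1195.18

1195.18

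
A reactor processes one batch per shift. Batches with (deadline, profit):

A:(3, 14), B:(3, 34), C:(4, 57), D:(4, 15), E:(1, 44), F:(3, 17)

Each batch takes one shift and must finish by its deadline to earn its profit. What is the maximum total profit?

Profit order: C=57 E=44 B=34 F=17 D=15 A=14
Assign: C→slot 4, E→slot 1, B→slot 3, F→slot 2, D skipped, A skipped.
Slots: [1:E] [2:F] [3:B] [4:C]
Profit = 44 + 17 + 34 + 57 = 152

152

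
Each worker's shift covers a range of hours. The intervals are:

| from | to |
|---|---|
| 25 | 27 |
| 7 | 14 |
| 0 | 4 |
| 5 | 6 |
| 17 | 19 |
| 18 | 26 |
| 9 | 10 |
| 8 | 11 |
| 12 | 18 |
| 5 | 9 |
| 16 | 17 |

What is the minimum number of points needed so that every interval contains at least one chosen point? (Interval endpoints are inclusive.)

Sorted: [0,4] [5,6] [5,9] [9,10] [8,11] [7,14] [16,17] [12,18] [17,19] [18,26] [25,27]
{[0,4]} hit by 4; {[5,6],[5,9]} hit by 6; {[9,10],[8,11],[7,14]} hit by 10; {[16,17],[12,18],[17,19]} hit by 17; {[18,26],[25,27]} hit by 26.
Points: 4, 6, 10, 17, 26 (5 total).

5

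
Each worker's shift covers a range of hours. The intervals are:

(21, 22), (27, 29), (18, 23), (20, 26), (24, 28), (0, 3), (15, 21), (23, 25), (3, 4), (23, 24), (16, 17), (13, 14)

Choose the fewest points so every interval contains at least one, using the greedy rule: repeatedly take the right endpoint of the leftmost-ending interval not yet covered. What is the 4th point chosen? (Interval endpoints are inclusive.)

22

By right end: [0,3]  [3,4]  [13,14]  [16,17]  [15,21]  [21,22]  [18,23]  [23,24]  [23,25]  [20,26]  [24,28]  [27,29]
[0,3] uncovered → point at 3; [13,14] uncovered → point at 14; [16,17] uncovered → point at 17; [21,22] uncovered → point at 22; [23,24] uncovered → point at 24; [27,29] uncovered → point at 29.
Points: 3, 14, 17, 22, 24, 29 (6 total).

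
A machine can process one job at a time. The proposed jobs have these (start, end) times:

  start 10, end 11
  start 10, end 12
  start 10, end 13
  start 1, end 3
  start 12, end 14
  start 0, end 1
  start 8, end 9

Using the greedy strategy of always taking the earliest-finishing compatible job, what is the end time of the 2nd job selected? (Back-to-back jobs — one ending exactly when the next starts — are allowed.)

3

Sorted by end: (0,1)  (1,3)  (8,9)  (10,11)  (10,12)  (10,13)  (12,14)
take (0,1); take (1,3); take (8,9); take (10,11); skip (10,12); take (12,14).
Selected: (0,1) (1,3) (8,9) (10,11) (12,14)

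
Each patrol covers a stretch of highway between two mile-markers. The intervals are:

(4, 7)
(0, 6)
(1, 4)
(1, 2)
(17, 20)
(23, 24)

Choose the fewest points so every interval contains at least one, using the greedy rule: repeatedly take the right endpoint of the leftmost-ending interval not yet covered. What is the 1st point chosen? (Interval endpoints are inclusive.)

2

Sorted: [1,2] [1,4] [0,6] [4,7] [17,20] [23,24]
{[1,2],[1,4],[0,6]} hit by 2; {[4,7]} hit by 7; {[17,20]} hit by 20; {[23,24]} hit by 24.
Points: 2, 7, 20, 24 (4 total).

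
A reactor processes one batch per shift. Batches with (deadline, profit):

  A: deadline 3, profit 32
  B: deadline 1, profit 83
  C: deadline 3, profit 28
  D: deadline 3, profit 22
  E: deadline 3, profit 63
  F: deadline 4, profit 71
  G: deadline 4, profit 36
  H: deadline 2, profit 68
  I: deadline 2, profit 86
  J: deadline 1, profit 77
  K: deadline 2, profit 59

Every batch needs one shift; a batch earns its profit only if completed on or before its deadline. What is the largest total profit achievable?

Sort by profit descending; place each in the latest free slot ≤ its deadline.
Profit order: I=86 B=83 J=77 F=71 H=68 E=63 K=59 G=36 A=32 C=28 D=22
Assign: I→slot 2, B→slot 1, J skipped, F→slot 4, H skipped, E→slot 3, K skipped, G skipped, A skipped, C skipped, D skipped.
Slots: [1:B] [2:I] [3:E] [4:F]
Profit = 83 + 86 + 63 + 71 = 303

303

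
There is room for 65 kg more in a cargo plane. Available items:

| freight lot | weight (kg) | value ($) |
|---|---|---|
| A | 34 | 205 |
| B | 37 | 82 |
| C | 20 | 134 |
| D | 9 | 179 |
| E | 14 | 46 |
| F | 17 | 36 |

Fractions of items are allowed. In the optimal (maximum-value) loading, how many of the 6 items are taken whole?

Greedy by value/weight ratio, highest first.
Ratios (sorted): D 19.89, C 6.70, A 6.03, E 3.29, B 2.22, F 2.12
take D (9 @ 179); take C (20 @ 134); take A (34 @ 205); take 2/14 of E → 6.57. Capacity used 65/65.
3 item(s) taken whole; one partial (take 2/14 of E).

3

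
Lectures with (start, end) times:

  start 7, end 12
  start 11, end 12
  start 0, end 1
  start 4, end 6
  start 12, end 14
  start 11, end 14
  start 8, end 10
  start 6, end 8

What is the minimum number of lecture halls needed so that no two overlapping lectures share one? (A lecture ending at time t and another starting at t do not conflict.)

Count concurrent intervals with a sweep; the peak is the room count.
Events (time:±→running): 0:+→1 1:-→0 4:+→1 6:-→0 6:+→1 7:+→2 8:-→1 8:+→2 10:-→1 11:+→2 11:+→3 … peak 3.

3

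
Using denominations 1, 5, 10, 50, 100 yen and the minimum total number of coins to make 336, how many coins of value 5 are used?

1

336 = 3×100 + 3×10 + 1×5 + 1×1
Count of 5: 1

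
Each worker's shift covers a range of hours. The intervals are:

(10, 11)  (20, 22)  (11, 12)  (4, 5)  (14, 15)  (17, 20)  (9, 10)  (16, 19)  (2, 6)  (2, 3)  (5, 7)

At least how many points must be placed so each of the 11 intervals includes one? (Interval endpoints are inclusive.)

7

Sorted: [2,3] [4,5] [2,6] [5,7] [9,10] [10,11] [11,12] [14,15] [16,19] [17,20] [20,22]
{[2,3]} hit by 3; {[4,5],[2,6],[5,7]} hit by 5; {[9,10],[10,11]} hit by 10; {[11,12]} hit by 12; {[14,15]} hit by 15; {[16,19],[17,20]} hit by 19; {[20,22]} hit by 22.
Points: 3, 5, 10, 12, 15, 19, 22 (7 total).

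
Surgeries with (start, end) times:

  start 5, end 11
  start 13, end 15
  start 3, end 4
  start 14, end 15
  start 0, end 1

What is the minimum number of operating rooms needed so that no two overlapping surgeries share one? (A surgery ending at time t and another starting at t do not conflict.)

2

The answer is the maximum number of intervals overlapping at any instant.
starts: [0, 3, 5, 13, 14]
ends:   [1, 4, 11, 15, 15]
s0→1 e1→0 s3→1 e4→0 s5→1 e11→0 s13→1 s14→2  — peak 2.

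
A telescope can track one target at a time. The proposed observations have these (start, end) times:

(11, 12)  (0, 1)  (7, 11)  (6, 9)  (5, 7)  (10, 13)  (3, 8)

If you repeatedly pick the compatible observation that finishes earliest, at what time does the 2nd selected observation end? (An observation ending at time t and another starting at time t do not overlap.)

Order by finish time; keep every interval that doesn't clash with the previous kept one.
Sorted by end: (0,1)  (5,7)  (3,8)  (6,9)  (7,11)  (11,12)  (10,13)
take (0,1); take (5,7); skip (6,9); take (7,11); take (11,12); skip (10,13).
Selected: (0,1) (5,7) (7,11) (11,12)

7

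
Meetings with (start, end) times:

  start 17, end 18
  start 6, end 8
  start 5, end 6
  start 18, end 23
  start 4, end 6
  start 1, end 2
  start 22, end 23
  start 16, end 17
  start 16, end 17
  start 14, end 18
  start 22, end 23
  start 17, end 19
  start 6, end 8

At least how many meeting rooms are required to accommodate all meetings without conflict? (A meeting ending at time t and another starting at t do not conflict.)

3

starts: [1, 4, 5, 6, 6, 14, 16, 16, 17, 17, 18, 22, 22]
ends:   [2, 6, 6, 8, 8, 17, 17, 18, 18, 19, 23, 23, 23]
s1→1 e2→0 s4→1 s5→2 e6→1 e6→0 s6→1 s6→2 e8→1 e8→0 s14→1 s16→2 s16→3  — peak 3.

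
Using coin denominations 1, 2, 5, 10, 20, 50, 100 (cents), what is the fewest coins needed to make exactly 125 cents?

125 = 1×100 + 1×20 + 1×5
Total coins = 1 + 1 + 1 = 3

3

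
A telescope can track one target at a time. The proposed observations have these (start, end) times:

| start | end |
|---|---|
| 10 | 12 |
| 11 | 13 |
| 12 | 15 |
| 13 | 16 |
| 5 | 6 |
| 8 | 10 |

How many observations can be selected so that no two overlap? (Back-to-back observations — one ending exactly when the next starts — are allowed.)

4

Sorted by end: (5,6)  (8,10)  (10,12)  (11,13)  (12,15)  (13,16)
take (5,6); take (8,10); take (10,12); skip (11,13); take (12,15); skip (13,16).
Selected 4 observations.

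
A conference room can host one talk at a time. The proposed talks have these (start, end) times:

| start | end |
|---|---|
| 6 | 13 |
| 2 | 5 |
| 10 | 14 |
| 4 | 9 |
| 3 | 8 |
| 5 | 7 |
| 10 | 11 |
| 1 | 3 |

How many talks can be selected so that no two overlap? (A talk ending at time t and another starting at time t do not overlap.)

3

Greedy by earliest finish: after sorting by end time, pick each interval compatible with the last pick.
By end time: (1,3), (2,5), (5,7), (3,8), (4,9), (10,11), (6,13), (10,14).
Pick (1,3); next start ≥ 3 → (5,7); next start ≥ 7 → (10,11).
Selected 3 talks.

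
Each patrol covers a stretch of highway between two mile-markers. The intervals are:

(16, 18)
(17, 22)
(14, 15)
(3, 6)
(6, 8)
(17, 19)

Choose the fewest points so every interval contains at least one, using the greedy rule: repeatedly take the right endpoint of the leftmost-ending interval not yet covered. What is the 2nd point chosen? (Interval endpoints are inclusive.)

Sort by right endpoint; whenever an interval is uncovered, place a point at its right end.
Sorted: [3,6] [6,8] [14,15] [16,18] [17,19] [17,22]
{[3,6],[6,8]} hit by 6; {[14,15]} hit by 15; {[16,18],[17,19],[17,22]} hit by 18.
Points: 6, 15, 18 (3 total).

15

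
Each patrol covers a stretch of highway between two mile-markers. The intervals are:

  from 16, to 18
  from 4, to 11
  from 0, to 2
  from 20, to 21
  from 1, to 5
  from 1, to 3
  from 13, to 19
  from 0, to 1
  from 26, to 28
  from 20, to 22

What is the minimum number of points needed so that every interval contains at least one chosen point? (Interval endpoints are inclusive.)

5

By right end: [0,1]  [0,2]  [1,3]  [1,5]  [4,11]  [16,18]  [13,19]  [20,21]  [20,22]  [26,28]
[0,1] uncovered → point at 1; [4,11] uncovered → point at 11; [16,18] uncovered → point at 18; [20,21] uncovered → point at 21; [26,28] uncovered → point at 28.
Points: 1, 11, 18, 21, 28 (5 total).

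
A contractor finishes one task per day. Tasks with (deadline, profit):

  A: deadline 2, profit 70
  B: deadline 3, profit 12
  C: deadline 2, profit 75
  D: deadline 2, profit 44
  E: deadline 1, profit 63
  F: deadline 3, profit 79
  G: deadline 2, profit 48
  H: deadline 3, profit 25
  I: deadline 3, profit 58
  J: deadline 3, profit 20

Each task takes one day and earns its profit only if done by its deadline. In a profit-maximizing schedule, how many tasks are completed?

3

Profit order: F=79 C=75 A=70 E=63 I=58 G=48 D=44 H=25 J=20 B=12
Assign: F→slot 3, C→slot 2, A→slot 1, E skipped, I skipped, G skipped, D skipped, H skipped, J skipped, B skipped.
Slots: [1:A] [2:C] [3:F]
3 of 10 scheduled.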